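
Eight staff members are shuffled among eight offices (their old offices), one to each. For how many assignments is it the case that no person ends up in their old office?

14833

The subfactorial !8 = [8!/e] (nearest integer).
8! = 40320, and 40320/e ≈ 14832.90, so !8 = 14833.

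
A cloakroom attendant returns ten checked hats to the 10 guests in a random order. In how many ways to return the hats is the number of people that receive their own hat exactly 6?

1890

Pick the 6 fixed positions: C(10,6) = 210 ways.
The remaining 4 must be deranged: !4 = 9.
Total: 210 × 9 = 1890.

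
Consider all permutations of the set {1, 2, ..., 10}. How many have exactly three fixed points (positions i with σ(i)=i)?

Choose which 3 of the 10 are fixed: C(10,3) = 120.
The remaining 7 must be deranged: !7 = 1854.
Total: 120 × 1854 = 222480.

222480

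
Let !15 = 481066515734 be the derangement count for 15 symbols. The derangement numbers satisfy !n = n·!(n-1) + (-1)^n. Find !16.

7697064251745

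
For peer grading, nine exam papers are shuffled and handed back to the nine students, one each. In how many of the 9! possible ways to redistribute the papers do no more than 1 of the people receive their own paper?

266993

Sum C(9,i)·!(9-i) for i = 0..1:
  i=0: C(9,0)·!9 = 1·133496 = 133496
  i=1: C(9,1)·!8 = 9·14833 = 133497
Total = 266993.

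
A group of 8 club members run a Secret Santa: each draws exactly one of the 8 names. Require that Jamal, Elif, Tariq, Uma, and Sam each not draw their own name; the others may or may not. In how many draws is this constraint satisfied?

21234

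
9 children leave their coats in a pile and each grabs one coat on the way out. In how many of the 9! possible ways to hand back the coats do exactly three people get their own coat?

22260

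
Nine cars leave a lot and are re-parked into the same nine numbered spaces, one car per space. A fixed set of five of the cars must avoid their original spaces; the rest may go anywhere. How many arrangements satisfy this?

205056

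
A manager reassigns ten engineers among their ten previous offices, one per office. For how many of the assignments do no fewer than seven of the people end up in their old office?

Sum C(10,i)·!(10-i) for i = 7..10:
  i=7: C(10,7)·!3 = 120·2 = 240
  i=8: C(10,8)·!2 = 45·1 = 45
  i=9: C(10,9)·!1 = 10·0 = 0
  i=10: C(10,10)·!0 = 1·1 = 1
Total = 286.

286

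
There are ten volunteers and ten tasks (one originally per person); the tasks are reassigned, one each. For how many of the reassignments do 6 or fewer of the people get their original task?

3628514

Sum C(10,i)·!(10-i) for i = 0..6:
  i=0: C(10,0)·!10 = 1·1334961 = 1334961
  i=1: C(10,1)·!9 = 10·133496 = 1334960
  i=2: C(10,2)·!8 = 45·14833 = 667485
  i=3: C(10,3)·!7 = 120·1854 = 222480
  i=4: C(10,4)·!6 = 210·265 = 55650
  i=5: C(10,5)·!5 = 252·44 = 11088
  i=6: C(10,6)·!4 = 210·9 = 1890
Total = 3628514.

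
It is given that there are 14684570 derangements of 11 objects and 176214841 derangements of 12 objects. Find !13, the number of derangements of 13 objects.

2290792932

!13 = (13-1)·(!12 + !11) = 12·(176214841 + 14684570) = 12·190899411 = 2290792932.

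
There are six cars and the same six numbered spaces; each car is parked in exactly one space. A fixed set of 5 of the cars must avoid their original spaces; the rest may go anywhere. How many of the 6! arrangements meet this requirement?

309

Inclusion-exclusion on the 5 forbidden self-matches:
Σ_{j=0}^{5} (-1)^j C(5,j)(6-j)!
= C(5,0)·6! - C(5,1)·5! + C(5,2)·4! - C(5,3)·3! + C(5,4)·2! - C(5,5)·1!
= 720 - 600 + 240 - 60 + 10 - 1
= 309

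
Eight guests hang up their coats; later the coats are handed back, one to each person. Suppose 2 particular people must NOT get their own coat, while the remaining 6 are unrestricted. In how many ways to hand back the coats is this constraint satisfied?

Let A_j be the event that the j-th constrained one is fixed. By inclusion-exclusion over the 2 events:
Σ_{j=0}^{2} (-1)^j C(2,j)(8-j)!
= C(2,0)·8! - C(2,1)·7! + C(2,2)·6!
= 40320 - 10080 + 720
= 30960

30960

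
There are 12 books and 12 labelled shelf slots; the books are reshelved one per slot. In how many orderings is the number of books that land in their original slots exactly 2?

88107426

Pick the 2 fixed positions: C(12,2) = 66 ways.
The other 10 form a derangement: !10 = 1334961.
Total: 66 × 1334961 = 88107426.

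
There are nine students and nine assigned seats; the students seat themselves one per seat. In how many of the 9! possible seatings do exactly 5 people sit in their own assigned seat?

1134

Pick the 5 fixed positions: C(9,5) = 126 ways.
The other 4 form a derangement: !4 = 9.
Total: 126 × 9 = 1134.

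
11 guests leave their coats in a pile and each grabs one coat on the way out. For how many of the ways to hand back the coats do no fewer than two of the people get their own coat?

Sum C(11,i)·!(11-i) for i = 2..11:
  i=2: C(11,2)·!9 = 55·133496 = 7342280
  i=3: C(11,3)·!8 = 165·14833 = 2447445
  i=4: C(11,4)·!7 = 330·1854 = 611820
  i=5: C(11,5)·!6 = 462·265 = 122430
  i=6: C(11,6)·!5 = 462·44 = 20328
  i=7: C(11,7)·!4 = 330·9 = 2970
  i=8: C(11,8)·!3 = 165·2 = 330
  i=9: C(11,9)·!2 = 55·1 = 55
  i=10: C(11,10)·!1 = 11·0 = 0
  i=11: C(11,11)·!0 = 1·1 = 1
Total = 10547659.

10547659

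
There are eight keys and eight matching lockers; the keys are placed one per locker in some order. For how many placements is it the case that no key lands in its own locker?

14833

Recurrence: !8 = 8·!7 + (-1)^8.
!8 = 8·1854 + 1 = 14833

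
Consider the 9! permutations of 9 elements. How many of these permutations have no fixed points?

133496

Recurrence: !9 = 9·!8 + (-1)^9.
!9 = 9·14833 - 1 = 133496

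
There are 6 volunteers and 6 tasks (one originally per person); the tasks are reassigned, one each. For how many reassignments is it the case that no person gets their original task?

Recurrence: !6 = 6·!5 + (-1)^6.
!6 = 6·44 + 1 = 265

265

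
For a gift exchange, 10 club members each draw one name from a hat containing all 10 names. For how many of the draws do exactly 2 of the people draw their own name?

667485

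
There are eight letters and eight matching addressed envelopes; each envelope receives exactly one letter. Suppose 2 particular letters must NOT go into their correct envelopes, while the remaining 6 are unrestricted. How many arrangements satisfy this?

30960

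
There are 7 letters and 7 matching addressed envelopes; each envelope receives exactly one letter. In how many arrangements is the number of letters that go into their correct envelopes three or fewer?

# with exactly i fixed is C(7,i)·!(7-i); sum over i=0..3:
  i=0: C(7,0)·!7 = 1·1854 = 1854
  i=1: C(7,1)·!6 = 7·265 = 1855
  i=2: C(7,2)·!5 = 21·44 = 924
  i=3: C(7,3)·!4 = 35·9 = 315
Total = 4948.

4948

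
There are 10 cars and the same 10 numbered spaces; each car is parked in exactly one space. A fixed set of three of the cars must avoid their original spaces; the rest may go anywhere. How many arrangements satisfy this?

2656080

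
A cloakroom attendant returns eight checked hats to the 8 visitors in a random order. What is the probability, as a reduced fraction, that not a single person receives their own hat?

2119/5760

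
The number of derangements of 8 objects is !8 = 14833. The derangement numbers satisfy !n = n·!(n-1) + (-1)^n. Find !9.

133496

!9 = 9·14833 - 1 = 133496.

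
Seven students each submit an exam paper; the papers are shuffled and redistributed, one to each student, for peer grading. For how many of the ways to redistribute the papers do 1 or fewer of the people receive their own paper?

Sum C(7,i)·!(7-i) for i = 0..1:
  i=0: C(7,0)·!7 = 1·1854 = 1854
  i=1: C(7,1)·!6 = 7·265 = 1855
Total = 3709.

3709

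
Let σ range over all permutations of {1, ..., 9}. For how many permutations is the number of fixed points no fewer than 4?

Sum C(9,i)·!(9-i) for i = 4..9:
  i=4: C(9,4)·!5 = 126·44 = 5544
  i=5: C(9,5)·!4 = 126·9 = 1134
  i=6: C(9,6)·!3 = 84·2 = 168
  i=7: C(9,7)·!2 = 36·1 = 36
  i=8: C(9,8)·!1 = 9·0 = 0
  i=9: C(9,9)·!0 = 1·1 = 1
Total = 6883.

6883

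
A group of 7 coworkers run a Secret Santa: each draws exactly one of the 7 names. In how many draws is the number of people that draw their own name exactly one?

1855

Pick the single fixed position: C(7,1) = 7 ways.
The remaining 6 must be deranged: !6 = 265.
Total: 7 × 265 = 1855.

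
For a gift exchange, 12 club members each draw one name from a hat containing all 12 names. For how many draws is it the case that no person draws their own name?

176214841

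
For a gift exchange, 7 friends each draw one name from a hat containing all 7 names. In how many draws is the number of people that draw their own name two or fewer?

# with exactly i fixed is C(7,i)·!(7-i); sum over i=0..2:
  i=0: C(7,0)·!7 = 1·1854 = 1854
  i=1: C(7,1)·!6 = 7·265 = 1855
  i=2: C(7,2)·!5 = 21·44 = 924
Total = 4633.

4633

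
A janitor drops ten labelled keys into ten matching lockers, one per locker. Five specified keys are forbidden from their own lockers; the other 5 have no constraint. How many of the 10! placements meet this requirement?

2170680

Inclusion-exclusion on the 5 forbidden self-matches:
Σ_{j=0}^{5} (-1)^j C(5,j)(10-j)!
= C(5,0)·10! - C(5,1)·9! + C(5,2)·8! - C(5,3)·7! + C(5,4)·6! - C(5,5)·5!
= 3628800 - 1814400 + 403200 - 50400 + 3600 - 120
= 2170680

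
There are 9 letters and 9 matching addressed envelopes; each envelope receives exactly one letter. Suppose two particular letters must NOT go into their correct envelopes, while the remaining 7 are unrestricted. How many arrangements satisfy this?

287280

Let A_j be the event that the j-th constrained one is fixed. By inclusion-exclusion over the 2 events:
Σ_{j=0}^{2} (-1)^j C(2,j)(9-j)!
= C(2,0)·9! - C(2,1)·8! + C(2,2)·7!
= 362880 - 80640 + 5040
= 287280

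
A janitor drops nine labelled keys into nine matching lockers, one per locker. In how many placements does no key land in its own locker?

By inclusion-exclusion, !9 = Σ (-1)^k · 9!/k! for k=0..9
= 9! - 9!/1! + 9!/2! - 9!/3! + 9!/4! - 9!/5! + 9!/6! - 9!/7! + 9!/8! - 9!/9!
= 362880 - 362880 + 181440 - 60480 + 15120 - 3024 + 504 - 72 + 9 - 1
= 133496

133496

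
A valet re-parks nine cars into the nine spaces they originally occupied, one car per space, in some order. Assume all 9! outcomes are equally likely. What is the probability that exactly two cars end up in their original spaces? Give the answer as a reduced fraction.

103/560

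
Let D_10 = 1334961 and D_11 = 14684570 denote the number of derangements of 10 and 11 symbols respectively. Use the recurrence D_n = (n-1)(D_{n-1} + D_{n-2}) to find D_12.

176214841

D_12 = (12-1)·(D_11 + D_10) = 11·(14684570 + 1334961) = 11·16019531 = 176214841.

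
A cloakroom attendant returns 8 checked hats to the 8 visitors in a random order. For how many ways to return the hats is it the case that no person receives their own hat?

!8 = 8! · Σ_{k=0}^{8} (-1)^k/k!
= 8! - 8!/1! + 8!/2! - 8!/3! + 8!/4! - 8!/5! + 8!/6! - 8!/7! + 8!/8!
= 40320 - 40320 + 20160 - 6720 + 1680 - 336 + 56 - 8 + 1
= 14833

14833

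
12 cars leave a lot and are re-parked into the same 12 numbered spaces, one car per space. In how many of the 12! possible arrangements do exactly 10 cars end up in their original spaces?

66

Pick the 10 fixed positions: C(12,10) = 66 ways.
The remaining 2 must be deranged: !2 = 1.
Total: 66 × 1 = 66.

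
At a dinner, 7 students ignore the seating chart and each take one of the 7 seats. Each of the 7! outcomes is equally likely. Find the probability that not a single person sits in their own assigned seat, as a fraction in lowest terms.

103/280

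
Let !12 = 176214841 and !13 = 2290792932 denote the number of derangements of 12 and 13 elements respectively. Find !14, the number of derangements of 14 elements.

32071101049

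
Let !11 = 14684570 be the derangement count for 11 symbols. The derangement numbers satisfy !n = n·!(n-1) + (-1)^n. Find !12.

176214841

!12 = 12·14684570 + 1 = 176214841.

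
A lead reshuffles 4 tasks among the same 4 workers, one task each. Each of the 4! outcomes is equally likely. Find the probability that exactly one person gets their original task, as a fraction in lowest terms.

1/3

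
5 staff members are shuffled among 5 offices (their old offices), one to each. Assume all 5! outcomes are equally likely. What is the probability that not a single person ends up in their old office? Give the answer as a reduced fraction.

Favorable outcomes: !5 = 44.
Total outcomes: 5! = 120.
Probability = 44/120 = 11/30.

11/30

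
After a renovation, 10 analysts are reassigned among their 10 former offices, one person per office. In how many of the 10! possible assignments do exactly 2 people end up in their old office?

Pick the 2 fixed positions: C(10,2) = 45 ways.
The other 8 form a derangement: !8 = 14833.
Total: 45 × 14833 = 667485.

667485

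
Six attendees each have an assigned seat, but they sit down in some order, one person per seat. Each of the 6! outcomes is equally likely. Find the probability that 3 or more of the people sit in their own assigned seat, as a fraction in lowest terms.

7/90

Favorable outcomes: Σ_{i≥3} C(6,i)·!(6-i) = 20·2 + 15·1 + 6·0 + 1·1 = 56.
Total outcomes: 6! = 720.
Probability = 56/720 = 7/90.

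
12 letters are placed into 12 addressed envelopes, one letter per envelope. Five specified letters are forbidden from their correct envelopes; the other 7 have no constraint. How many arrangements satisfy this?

Inclusion-exclusion on the 5 forbidden self-matches:
Σ_{j=0}^{5} (-1)^j C(5,j)(12-j)!
= C(5,0)·12! - C(5,1)·11! + C(5,2)·10! - C(5,3)·9! + C(5,4)·8! - C(5,5)·7!
= 479001600 - 199584000 + 36288000 - 3628800 + 201600 - 5040
= 312273360

312273360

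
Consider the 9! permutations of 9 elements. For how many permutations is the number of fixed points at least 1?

229384

# with exactly i fixed is C(9,i)·!(9-i); sum over i=1..9:
  i=1: C(9,1)·!8 = 9·14833 = 133497
  i=2: C(9,2)·!7 = 36·1854 = 66744
  i=3: C(9,3)·!6 = 84·265 = 22260
  i=4: C(9,4)·!5 = 126·44 = 5544
  i=5: C(9,5)·!4 = 126·9 = 1134
  i=6: C(9,6)·!3 = 84·2 = 168
  i=7: C(9,7)·!2 = 36·1 = 36
  i=8: C(9,8)·!1 = 9·0 = 0
  i=9: C(9,9)·!0 = 1·1 = 1
Total = 229384.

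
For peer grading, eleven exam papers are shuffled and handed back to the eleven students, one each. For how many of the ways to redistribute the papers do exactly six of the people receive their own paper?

20328

Pick the 6 fixed positions: C(11,6) = 462 ways.
The remaining 5 must be deranged: !5 = 44.
Total: 462 × 44 = 20328.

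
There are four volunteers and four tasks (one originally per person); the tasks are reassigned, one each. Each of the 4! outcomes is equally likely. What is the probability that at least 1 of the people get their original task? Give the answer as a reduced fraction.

5/8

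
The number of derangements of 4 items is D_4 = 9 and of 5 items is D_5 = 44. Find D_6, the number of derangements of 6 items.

265

D_6 = (6-1)·(D_5 + D_4) = 5·(44 + 9) = 5·53 = 265.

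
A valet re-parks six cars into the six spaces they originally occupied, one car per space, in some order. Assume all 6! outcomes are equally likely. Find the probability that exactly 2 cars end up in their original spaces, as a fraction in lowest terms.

3/16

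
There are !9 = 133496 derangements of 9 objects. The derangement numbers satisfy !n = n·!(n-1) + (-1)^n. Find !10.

1334961

!10 = 10·133496 + 1 = 1334961.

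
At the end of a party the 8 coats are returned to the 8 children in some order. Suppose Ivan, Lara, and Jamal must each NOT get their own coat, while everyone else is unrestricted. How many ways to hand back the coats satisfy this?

27240

Let A_j be the event that the j-th constrained one is fixed. By inclusion-exclusion over the 3 events:
Σ_{j=0}^{3} (-1)^j C(3,j)(8-j)!
= C(3,0)·8! - C(3,1)·7! + C(3,2)·6! - C(3,3)·5!
= 40320 - 15120 + 2160 - 120
= 27240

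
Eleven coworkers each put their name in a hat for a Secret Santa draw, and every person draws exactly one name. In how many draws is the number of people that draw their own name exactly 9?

Pick the 9 fixed positions: C(11,9) = 55 ways.
The remaining 2 must be deranged: !2 = 1.
Total: 55 × 1 = 55.

55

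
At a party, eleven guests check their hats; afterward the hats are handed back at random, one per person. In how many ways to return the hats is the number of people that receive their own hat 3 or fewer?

39158866

Sum C(11,i)·!(11-i) for i = 0..3:
  i=0: C(11,0)·!11 = 1·14684570 = 14684570
  i=1: C(11,1)·!10 = 11·1334961 = 14684571
  i=2: C(11,2)·!9 = 55·133496 = 7342280
  i=3: C(11,3)·!8 = 165·14833 = 2447445
Total = 39158866.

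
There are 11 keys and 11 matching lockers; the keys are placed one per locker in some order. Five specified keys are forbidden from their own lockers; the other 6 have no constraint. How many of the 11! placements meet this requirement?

Let A_j be the event that the j-th constrained one is fixed. By inclusion-exclusion over the 5 events:
Σ_{j=0}^{5} (-1)^j C(5,j)(11-j)!
= C(5,0)·11! - C(5,1)·10! + C(5,2)·9! - C(5,3)·8! + C(5,4)·7! - C(5,5)·6!
= 39916800 - 18144000 + 3628800 - 403200 + 25200 - 720
= 25022880

25022880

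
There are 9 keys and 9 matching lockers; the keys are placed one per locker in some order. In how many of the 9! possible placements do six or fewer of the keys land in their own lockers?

Sum C(9,i)·!(9-i) for i = 0..6:
  i=0: C(9,0)·!9 = 1·133496 = 133496
  i=1: C(9,1)·!8 = 9·14833 = 133497
  i=2: C(9,2)·!7 = 36·1854 = 66744
  i=3: C(9,3)·!6 = 84·265 = 22260
  i=4: C(9,4)·!5 = 126·44 = 5544
  i=5: C(9,5)·!4 = 126·9 = 1134
  i=6: C(9,6)·!3 = 84·2 = 168
Total = 362843.

362843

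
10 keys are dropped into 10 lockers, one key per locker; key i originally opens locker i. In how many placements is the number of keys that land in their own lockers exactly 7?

240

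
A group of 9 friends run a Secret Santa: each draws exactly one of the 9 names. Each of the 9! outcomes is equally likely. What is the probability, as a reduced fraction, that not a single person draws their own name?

Favorable outcomes: !9 = 133496.
Total outcomes: 9! = 362880.
Probability = 133496/362880 = 16687/45360.

16687/45360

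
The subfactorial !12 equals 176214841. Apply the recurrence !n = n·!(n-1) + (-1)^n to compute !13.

2290792932

!13 = 13·176214841 - 1 = 2290792932.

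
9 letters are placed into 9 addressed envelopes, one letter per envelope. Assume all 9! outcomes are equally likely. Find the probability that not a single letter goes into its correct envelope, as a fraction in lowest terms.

Favorable outcomes: !9 = 133496.
Total outcomes: 9! = 362880.
Probability = 133496/362880 = 16687/45360.

16687/45360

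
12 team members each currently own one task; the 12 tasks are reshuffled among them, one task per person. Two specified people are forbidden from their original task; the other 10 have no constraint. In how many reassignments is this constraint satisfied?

Inclusion-exclusion on the 2 forbidden self-matches:
Σ_{j=0}^{2} (-1)^j C(2,j)(12-j)!
= C(2,0)·12! - C(2,1)·11! + C(2,2)·10!
= 479001600 - 79833600 + 3628800
= 402796800

402796800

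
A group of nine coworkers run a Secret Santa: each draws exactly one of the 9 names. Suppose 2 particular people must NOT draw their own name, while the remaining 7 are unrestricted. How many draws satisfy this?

287280

Let A_j be the event that the j-th constrained one is fixed. By inclusion-exclusion over the 2 events:
Σ_{j=0}^{2} (-1)^j C(2,j)(9-j)!
= C(2,0)·9! - C(2,1)·8! + C(2,2)·7!
= 362880 - 80640 + 5040
= 287280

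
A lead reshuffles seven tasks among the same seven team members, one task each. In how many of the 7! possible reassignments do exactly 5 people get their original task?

21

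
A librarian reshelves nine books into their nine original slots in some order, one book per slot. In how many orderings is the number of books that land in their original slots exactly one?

133497

Pick the single fixed position: C(9,1) = 9 ways.
The remaining 8 must be deranged: !8 = 14833.
Total: 9 × 14833 = 133497.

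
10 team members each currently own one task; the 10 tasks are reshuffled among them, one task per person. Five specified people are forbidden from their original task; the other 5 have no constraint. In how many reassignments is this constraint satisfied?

2170680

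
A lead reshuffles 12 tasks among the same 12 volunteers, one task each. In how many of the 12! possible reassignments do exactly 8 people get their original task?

4455

Choose which 8 of the 12 are fixed: C(12,8) = 495.
The remaining 4 must be deranged: !4 = 9.
Total: 495 × 9 = 4455.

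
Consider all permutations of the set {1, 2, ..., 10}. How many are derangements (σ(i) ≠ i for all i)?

1334961

The number of derangements of 10 is !10 = Σ_{k=0}^{10} (-1)^k·10!/k!
= 10! - 10!/1! + 10!/2! - 10!/3! + 10!/4! - 10!/5! + 10!/6! - 10!/7! + 10!/8! - 10!/9! + 10!/10!
= 3628800 - 3628800 + 1814400 - 604800 + 151200 - 30240 + 5040 - 720 + 90 - 10 + 1
= 1334961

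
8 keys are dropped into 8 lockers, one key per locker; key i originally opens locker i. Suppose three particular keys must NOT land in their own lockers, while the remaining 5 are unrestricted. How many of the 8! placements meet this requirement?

Let A_j be the event that the j-th constrained one is fixed. By inclusion-exclusion over the 3 events:
Σ_{j=0}^{3} (-1)^j C(3,j)(8-j)!
= C(3,0)·8! - C(3,1)·7! + C(3,2)·6! - C(3,3)·5!
= 40320 - 15120 + 2160 - 120
= 27240

27240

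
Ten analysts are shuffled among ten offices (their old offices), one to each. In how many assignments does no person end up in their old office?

1334961

!10 is the nearest integer to 10!/e.
10! = 3628800, and 3628800/e ≈ 1334960.92, so !10 = 1334961.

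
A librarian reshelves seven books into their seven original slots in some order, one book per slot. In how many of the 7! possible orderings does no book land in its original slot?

The number of derangements of 7 is !7 = Σ_{k=0}^{7} (-1)^k·7!/k!
= 7! - 7!/1! + 7!/2! - 7!/3! + 7!/4! - 7!/5! + 7!/6! - 7!/7!
= 5040 - 5040 + 2520 - 840 + 210 - 42 + 7 - 1
= 1854

1854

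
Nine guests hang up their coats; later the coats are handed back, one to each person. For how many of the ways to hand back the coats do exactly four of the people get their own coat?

5544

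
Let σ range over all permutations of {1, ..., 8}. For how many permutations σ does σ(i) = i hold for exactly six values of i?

Choose which 6 of the 8 are fixed: C(8,6) = 28.
The other 2 form a derangement: !2 = 1.
Total: 28 × 1 = 28.

28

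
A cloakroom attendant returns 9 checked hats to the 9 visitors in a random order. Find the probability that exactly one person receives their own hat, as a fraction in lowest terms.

Favorable outcomes: C(9,1)·!8 = 9·14833 = 133497.
Total outcomes: 9! = 362880.
Probability = 133497/362880 = 2119/5760.

2119/5760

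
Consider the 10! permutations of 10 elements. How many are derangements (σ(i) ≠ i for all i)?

1334961

The number of derangements of 10 is !10 = Σ_{k=0}^{10} (-1)^k·10!/k!
= 10! - 10!/1! + 10!/2! - 10!/3! + 10!/4! - 10!/5! + 10!/6! - 10!/7! + 10!/8! - 10!/9! + 10!/10!
= 3628800 - 3628800 + 1814400 - 604800 + 151200 - 30240 + 5040 - 720 + 90 - 10 + 1
= 1334961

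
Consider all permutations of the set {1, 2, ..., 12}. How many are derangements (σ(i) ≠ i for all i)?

Use !n = (n-1)(!(n-1) + !(n-2)).
!12 = 11·(14684570 + 1334961) = 11·16019531 = 176214841

176214841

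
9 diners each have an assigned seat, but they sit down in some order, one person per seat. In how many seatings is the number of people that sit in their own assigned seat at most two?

333737

# with exactly i fixed is C(9,i)·!(9-i); sum over i=0..2:
  i=0: C(9,0)·!9 = 1·133496 = 133496
  i=1: C(9,1)·!8 = 9·14833 = 133497
  i=2: C(9,2)·!7 = 36·1854 = 66744
Total = 333737.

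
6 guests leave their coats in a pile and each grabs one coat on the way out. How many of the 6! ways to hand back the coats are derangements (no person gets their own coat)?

Use !n = n·!(n-1) + (-1)^n.
!6 = 6·44 + 1 = 265

265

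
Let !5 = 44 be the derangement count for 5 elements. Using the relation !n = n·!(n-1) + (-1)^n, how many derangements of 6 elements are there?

!6 = 6·44 + 1 = 265.

265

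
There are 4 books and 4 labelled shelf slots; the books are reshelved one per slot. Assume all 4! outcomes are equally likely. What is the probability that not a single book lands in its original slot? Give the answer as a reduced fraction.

Favorable outcomes: !4 = 9.
Total outcomes: 4! = 24.
Probability = 9/24 = 3/8.

3/8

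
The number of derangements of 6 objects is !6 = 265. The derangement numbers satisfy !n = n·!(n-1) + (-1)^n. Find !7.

!7 = 7·265 - 1 = 1854.

1854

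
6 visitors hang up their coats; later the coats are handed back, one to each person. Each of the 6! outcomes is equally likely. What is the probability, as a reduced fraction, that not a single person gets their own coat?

53/144

Favorable outcomes: !6 = 265.
Total outcomes: 6! = 720.
Probability = 265/720 = 53/144.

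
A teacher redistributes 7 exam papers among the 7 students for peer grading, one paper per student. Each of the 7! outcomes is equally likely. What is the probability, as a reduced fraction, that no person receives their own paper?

Favorable outcomes: !7 = 1854.
Total outcomes: 7! = 5040.
Probability = 1854/5040 = 103/280.

103/280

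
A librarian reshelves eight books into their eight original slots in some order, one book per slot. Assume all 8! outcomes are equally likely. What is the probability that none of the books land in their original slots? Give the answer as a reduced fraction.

Favorable outcomes: !8 = 14833.
Total outcomes: 8! = 40320.
Probability = 14833/40320 = 2119/5760.

2119/5760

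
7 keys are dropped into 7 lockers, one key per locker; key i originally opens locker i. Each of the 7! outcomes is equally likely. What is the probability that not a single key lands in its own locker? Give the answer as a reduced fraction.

Favorable outcomes: !7 = 1854.
Total outcomes: 7! = 5040.
Probability = 1854/5040 = 103/280.

103/280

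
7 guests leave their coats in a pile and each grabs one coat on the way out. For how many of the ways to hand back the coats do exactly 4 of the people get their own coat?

70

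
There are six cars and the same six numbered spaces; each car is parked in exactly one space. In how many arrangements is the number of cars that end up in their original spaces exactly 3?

40

Pick the 3 fixed positions: C(6,3) = 20 ways.
The other 3 form a derangement: !3 = 2.
Total: 20 × 2 = 40.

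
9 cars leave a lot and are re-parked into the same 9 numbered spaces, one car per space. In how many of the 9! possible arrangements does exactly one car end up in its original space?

133497

Pick the single fixed position: C(9,1) = 9 ways.
The remaining 8 must be deranged: !8 = 14833.
Total: 9 × 14833 = 133497.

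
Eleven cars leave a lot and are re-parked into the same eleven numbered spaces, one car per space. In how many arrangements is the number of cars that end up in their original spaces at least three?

3205379

Sum C(11,i)·!(11-i) for i = 3..11:
  i=3: C(11,3)·!8 = 165·14833 = 2447445
  i=4: C(11,4)·!7 = 330·1854 = 611820
  i=5: C(11,5)·!6 = 462·265 = 122430
  i=6: C(11,6)·!5 = 462·44 = 20328
  i=7: C(11,7)·!4 = 330·9 = 2970
  i=8: C(11,8)·!3 = 165·2 = 330
  i=9: C(11,9)·!2 = 55·1 = 55
  i=10: C(11,10)·!1 = 11·0 = 0
  i=11: C(11,11)·!0 = 1·1 = 1
Total = 3205379.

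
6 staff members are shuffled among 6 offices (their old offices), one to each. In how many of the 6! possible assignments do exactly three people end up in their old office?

Pick the 3 fixed positions: C(6,3) = 20 ways.
The remaining 3 must be deranged: !3 = 2.
Total: 20 × 2 = 40.

40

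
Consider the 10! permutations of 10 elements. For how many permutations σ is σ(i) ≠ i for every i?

1334961

Recurrence: !10 = 9·(!9 + !8).
!10 = 9·(133496 + 14833) = 9·148329 = 1334961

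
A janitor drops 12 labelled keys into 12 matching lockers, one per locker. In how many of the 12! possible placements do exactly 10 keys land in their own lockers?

66

Pick the 10 fixed positions: C(12,10) = 66 ways.
The remaining 2 must be deranged: !2 = 1.
Total: 66 × 1 = 66.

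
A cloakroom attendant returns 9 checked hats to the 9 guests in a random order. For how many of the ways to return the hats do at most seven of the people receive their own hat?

362879

# with exactly i fixed is C(9,i)·!(9-i); sum over i=0..7:
  i=0: C(9,0)·!9 = 1·133496 = 133496
  i=1: C(9,1)·!8 = 9·14833 = 133497
  i=2: C(9,2)·!7 = 36·1854 = 66744
  i=3: C(9,3)·!6 = 84·265 = 22260
  i=4: C(9,4)·!5 = 126·44 = 5544
  i=5: C(9,5)·!4 = 126·9 = 1134
  i=6: C(9,6)·!3 = 84·2 = 168
  i=7: C(9,7)·!2 = 36·1 = 36
Total = 362879.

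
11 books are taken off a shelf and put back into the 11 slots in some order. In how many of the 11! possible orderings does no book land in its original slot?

14684570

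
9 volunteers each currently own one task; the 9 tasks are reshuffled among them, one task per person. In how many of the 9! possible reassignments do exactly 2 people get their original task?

66744

Pick the 2 fixed positions: C(9,2) = 36 ways.
The other 7 form a derangement: !7 = 1854.
Total: 36 × 1854 = 66744.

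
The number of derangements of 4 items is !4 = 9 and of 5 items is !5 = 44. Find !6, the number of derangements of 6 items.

265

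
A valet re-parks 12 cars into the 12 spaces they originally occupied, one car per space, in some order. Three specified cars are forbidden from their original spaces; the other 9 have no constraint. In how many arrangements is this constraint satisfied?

Let A_j be the event that the j-th constrained one is fixed. By inclusion-exclusion over the 3 events:
Σ_{j=0}^{3} (-1)^j C(3,j)(12-j)!
= C(3,0)·12! - C(3,1)·11! + C(3,2)·10! - C(3,3)·9!
= 479001600 - 119750400 + 10886400 - 362880
= 369774720

369774720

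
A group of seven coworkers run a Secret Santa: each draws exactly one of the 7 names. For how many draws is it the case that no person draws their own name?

1854

!7 = 7! · Σ_{k=0}^{7} (-1)^k/k!
= 7! - 7!/1! + 7!/2! - 7!/3! + 7!/4! - 7!/5! + 7!/6! - 7!/7!
= 5040 - 5040 + 2520 - 840 + 210 - 42 + 7 - 1
= 1854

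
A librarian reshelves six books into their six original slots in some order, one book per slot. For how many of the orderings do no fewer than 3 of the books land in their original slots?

56

# with exactly i fixed is C(6,i)·!(6-i); sum over i=3..6:
  i=3: C(6,3)·!3 = 20·2 = 40
  i=4: C(6,4)·!2 = 15·1 = 15
  i=5: C(6,5)·!1 = 6·0 = 0
  i=6: C(6,6)·!0 = 1·1 = 1
Total = 56.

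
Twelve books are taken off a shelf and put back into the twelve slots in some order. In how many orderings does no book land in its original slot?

176214841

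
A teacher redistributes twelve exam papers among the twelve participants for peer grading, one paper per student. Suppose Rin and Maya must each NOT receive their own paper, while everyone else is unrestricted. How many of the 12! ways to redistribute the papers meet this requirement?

402796800

Let A_j be the event that the j-th constrained one is fixed. By inclusion-exclusion over the 2 events:
Σ_{j=0}^{2} (-1)^j C(2,j)(12-j)!
= C(2,0)·12! - C(2,1)·11! + C(2,2)·10!
= 479001600 - 79833600 + 3628800
= 402796800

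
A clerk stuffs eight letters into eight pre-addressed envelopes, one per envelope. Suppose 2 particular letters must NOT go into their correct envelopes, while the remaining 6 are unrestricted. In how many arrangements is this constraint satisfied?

30960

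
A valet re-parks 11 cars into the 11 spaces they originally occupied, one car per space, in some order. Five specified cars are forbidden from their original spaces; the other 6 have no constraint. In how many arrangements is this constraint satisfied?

Let A_j be the event that the j-th constrained one is fixed. By inclusion-exclusion over the 5 events:
Σ_{j=0}^{5} (-1)^j C(5,j)(11-j)!
= C(5,0)·11! - C(5,1)·10! + C(5,2)·9! - C(5,3)·8! + C(5,4)·7! - C(5,5)·6!
= 39916800 - 18144000 + 3628800 - 403200 + 25200 - 720
= 25022880

25022880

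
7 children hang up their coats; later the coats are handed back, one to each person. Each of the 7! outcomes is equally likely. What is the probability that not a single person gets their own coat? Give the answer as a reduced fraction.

103/280

Favorable outcomes: !7 = 1854.
Total outcomes: 7! = 5040.
Probability = 1854/5040 = 103/280.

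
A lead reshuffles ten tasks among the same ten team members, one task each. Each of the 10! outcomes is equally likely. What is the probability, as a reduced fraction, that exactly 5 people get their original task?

Favorable outcomes: C(10,5)·!5 = 252·44 = 11088.
Total outcomes: 10! = 3628800.
Probability = 11088/3628800 = 11/3600.

11/3600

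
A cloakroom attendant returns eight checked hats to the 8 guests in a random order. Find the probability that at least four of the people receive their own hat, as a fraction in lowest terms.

257/13440

Favorable outcomes: Σ_{i≥4} C(8,i)·!(8-i) = 70·9 + 56·2 + 28·1 + 8·0 + 1·1 = 771.
Total outcomes: 8! = 40320.
Probability = 771/40320 = 257/13440.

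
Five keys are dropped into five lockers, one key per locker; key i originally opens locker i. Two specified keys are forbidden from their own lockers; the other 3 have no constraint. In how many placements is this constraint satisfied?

Let A_j be the event that the j-th constrained one is fixed. By inclusion-exclusion over the 2 events:
Σ_{j=0}^{2} (-1)^j C(2,j)(5-j)!
= C(2,0)·5! - C(2,1)·4! + C(2,2)·3!
= 120 - 48 + 6
= 78

78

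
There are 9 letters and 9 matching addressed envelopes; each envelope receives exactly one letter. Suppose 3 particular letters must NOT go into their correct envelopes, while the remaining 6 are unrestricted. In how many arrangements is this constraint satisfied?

256320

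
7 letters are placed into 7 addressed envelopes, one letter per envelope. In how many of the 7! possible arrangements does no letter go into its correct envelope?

!7 is the nearest integer to 7!/e.
7! = 5040, and 5040/e ≈ 1854.11, so !7 = 1854.

1854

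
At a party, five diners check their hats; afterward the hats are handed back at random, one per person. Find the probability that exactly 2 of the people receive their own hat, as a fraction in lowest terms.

Favorable outcomes: C(5,2)·!3 = 10·2 = 20.
Total outcomes: 5! = 120.
Probability = 20/120 = 1/6.

1/6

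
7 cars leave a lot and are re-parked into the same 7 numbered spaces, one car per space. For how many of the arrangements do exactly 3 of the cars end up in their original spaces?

Choose which 3 of the 7 are fixed: C(7,3) = 35.
The other 4 form a derangement: !4 = 9.
Total: 35 × 9 = 315.

315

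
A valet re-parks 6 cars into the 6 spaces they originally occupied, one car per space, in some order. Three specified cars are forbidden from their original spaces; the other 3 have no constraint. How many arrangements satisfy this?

Inclusion-exclusion on the 3 forbidden self-matches:
Σ_{j=0}^{3} (-1)^j C(3,j)(6-j)!
= C(3,0)·6! - C(3,1)·5! + C(3,2)·4! - C(3,3)·3!
= 720 - 360 + 72 - 6
= 426

426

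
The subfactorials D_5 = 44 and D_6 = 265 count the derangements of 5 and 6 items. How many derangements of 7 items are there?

D_7 = (7-1)·(D_6 + D_5) = 6·(265 + 44) = 6·309 = 1854.

1854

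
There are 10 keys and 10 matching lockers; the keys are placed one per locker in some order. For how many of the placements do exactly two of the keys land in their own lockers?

Choose which 2 of the 10 are fixed: C(10,2) = 45.
The other 8 form a derangement: !8 = 14833.
Total: 45 × 14833 = 667485.

667485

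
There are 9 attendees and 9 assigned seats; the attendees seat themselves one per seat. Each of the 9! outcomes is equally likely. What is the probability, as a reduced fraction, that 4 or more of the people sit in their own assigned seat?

Favorable outcomes: Σ_{i≥4} C(9,i)·!(9-i) = 126·44 + 126·9 + 84·2 + 36·1 + 9·0 + 1·1 = 6883.
Total outcomes: 9! = 362880.
Probability = 6883/362880 = 6883/362880.

6883/362880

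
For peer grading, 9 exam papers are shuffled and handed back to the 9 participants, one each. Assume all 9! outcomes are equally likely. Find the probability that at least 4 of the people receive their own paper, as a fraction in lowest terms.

6883/362880

Favorable outcomes: Σ_{i≥4} C(9,i)·!(9-i) = 126·44 + 126·9 + 84·2 + 36·1 + 9·0 + 1·1 = 6883.
Total outcomes: 9! = 362880.
Probability = 6883/362880 = 6883/362880.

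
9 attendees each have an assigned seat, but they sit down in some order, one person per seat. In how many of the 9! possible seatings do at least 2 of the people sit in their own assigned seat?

Sum C(9,i)·!(9-i) for i = 2..9:
  i=2: C(9,2)·!7 = 36·1854 = 66744
  i=3: C(9,3)·!6 = 84·265 = 22260
  i=4: C(9,4)·!5 = 126·44 = 5544
  i=5: C(9,5)·!4 = 126·9 = 1134
  i=6: C(9,6)·!3 = 84·2 = 168
  i=7: C(9,7)·!2 = 36·1 = 36
  i=8: C(9,8)·!1 = 9·0 = 0
  i=9: C(9,9)·!0 = 1·1 = 1
Total = 95887.

95887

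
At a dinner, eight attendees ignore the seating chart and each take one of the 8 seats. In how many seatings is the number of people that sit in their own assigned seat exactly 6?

28

Choose which 6 of the 8 are fixed: C(8,6) = 28.
The other 2 form a derangement: !2 = 1.
Total: 28 × 1 = 28.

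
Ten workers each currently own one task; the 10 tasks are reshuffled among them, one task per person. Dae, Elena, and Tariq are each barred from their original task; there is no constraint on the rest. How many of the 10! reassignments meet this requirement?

2656080

Let A_j be the event that the j-th constrained one is fixed. By inclusion-exclusion over the 3 events:
Σ_{j=0}^{3} (-1)^j C(3,j)(10-j)!
= C(3,0)·10! - C(3,1)·9! + C(3,2)·8! - C(3,3)·7!
= 3628800 - 1088640 + 120960 - 5040
= 2656080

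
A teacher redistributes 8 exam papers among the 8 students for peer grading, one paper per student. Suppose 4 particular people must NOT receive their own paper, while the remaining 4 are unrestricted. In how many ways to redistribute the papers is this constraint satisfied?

24024

Inclusion-exclusion on the 4 forbidden self-matches:
Σ_{j=0}^{4} (-1)^j C(4,j)(8-j)!
= C(4,0)·8! - C(4,1)·7! + C(4,2)·6! - C(4,3)·5! + C(4,4)·4!
= 40320 - 20160 + 4320 - 480 + 24
= 24024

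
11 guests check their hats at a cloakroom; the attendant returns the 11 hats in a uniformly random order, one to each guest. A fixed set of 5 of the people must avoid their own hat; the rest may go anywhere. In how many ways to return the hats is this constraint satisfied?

Inclusion-exclusion on the 5 forbidden self-matches:
Σ_{j=0}^{5} (-1)^j C(5,j)(11-j)!
= C(5,0)·11! - C(5,1)·10! + C(5,2)·9! - C(5,3)·8! + C(5,4)·7! - C(5,5)·6!
= 39916800 - 18144000 + 3628800 - 403200 + 25200 - 720
= 25022880

25022880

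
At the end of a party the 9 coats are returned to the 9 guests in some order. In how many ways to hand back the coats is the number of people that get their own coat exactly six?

168

Pick the 6 fixed positions: C(9,6) = 84 ways.
The other 3 form a derangement: !3 = 2.
Total: 84 × 2 = 168.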